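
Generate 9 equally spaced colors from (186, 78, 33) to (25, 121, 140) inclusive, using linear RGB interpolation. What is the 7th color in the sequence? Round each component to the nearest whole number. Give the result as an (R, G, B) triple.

With 9 swatches and endpoints inclusive, swatch 7 sits at t = (7 − 1)/(9 − 1) = 6/8 ≈ 0.75.
R = 186 + 0.75 × (25 − 186) = 65.25 → 65
G = 78 + 0.75 × (121 − 78) = 110.25 → 110
B = 33 + 0.75 × (140 − 33) = 113.25 → 113

(65, 110, 113)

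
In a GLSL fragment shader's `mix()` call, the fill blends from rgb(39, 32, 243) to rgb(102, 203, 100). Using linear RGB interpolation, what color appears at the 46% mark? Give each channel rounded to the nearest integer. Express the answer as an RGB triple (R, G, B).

46% corresponds to t = 0.46.
R = 39 + 0.46 × (102 − 39) = 39 + 0.46 × 63 = 67.98 → 68
G = 32 + 0.46 × (203 − 32) = 32 + 0.46 × 171 = 110.66 → 111
B = 243 + 0.46 × (100 − 243) = 243 + 0.46 × -143 = 177.22 → 177
So the blended color is (68, 111, 177), about #446fb1.

(68, 111, 177)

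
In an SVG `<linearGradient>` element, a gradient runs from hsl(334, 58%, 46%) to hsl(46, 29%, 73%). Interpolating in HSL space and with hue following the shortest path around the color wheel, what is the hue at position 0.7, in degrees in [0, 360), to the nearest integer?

Hue: 46 − 334 = -288°, but |-288| > 180 so the shorter arc goes the other way: Δh = -288 + 360 = 72°.
H = 334 + 0.7 × (72) = 384.4 → 384 → 384 mod 360 = 24°

24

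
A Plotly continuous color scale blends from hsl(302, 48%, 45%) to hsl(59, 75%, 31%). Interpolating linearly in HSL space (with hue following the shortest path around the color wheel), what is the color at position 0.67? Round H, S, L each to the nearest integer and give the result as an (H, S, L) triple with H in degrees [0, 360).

(20, 66, 36)

Hue: 59 − 302 = -243°, but |-243| > 180 so the shorter arc goes the other way: Δh = -243 + 360 = 117°.
H = 302 + 0.67 × (117) = 380.39 → 380 → 380 mod 360 = 20°
S = 48 + 0.67 × (75 − 48) = 66.09 → 66%
L = 45 + 0.67 × (31 − 45) = 35.62 → 36%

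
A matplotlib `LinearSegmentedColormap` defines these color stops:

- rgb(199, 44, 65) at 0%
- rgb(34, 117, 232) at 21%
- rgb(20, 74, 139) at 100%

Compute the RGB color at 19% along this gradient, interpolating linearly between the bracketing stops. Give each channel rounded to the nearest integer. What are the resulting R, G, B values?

19% lies between the 0% and 21% stops, so the local fraction is t = (19 − 0)/(21 − 0) = 19/21 ≈ 0.9048.
R = 199 + 0.9048 × (34 − 199) = 49.708 → 50
G = 44 + 0.9048 × (117 − 44) = 110.05 → 110
B = 65 + 0.9048 × (232 − 65) = 216.102 → 216

(50, 110, 216)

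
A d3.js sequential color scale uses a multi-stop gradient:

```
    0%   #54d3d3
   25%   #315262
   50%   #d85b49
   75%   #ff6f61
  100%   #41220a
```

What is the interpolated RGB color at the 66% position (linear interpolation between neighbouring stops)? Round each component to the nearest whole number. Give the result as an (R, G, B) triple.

66% lies between the 50% and 75% stops, so the local fraction is t = (66 − 50)/(75 − 50) = 16/25 ≈ 0.64.
#d85b49 → (216, 91, 73); #ff6f61 → (255, 111, 97).
R = 216 + 0.64 × (255 − 216) = 240.96 → 241
G = 91 + 0.64 × (111 − 91) = 103.8 → 104
B = 73 + 0.64 × (97 − 73) = 88.36 → 88

(241, 104, 88)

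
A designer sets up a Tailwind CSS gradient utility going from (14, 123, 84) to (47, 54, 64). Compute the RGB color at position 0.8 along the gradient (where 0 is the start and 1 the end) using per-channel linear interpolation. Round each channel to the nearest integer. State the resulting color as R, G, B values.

(40, 68, 68)

R = 14 + 0.8 × (47 − 14) = 14 + 0.8 × 33 = 40.4 → 40
G = 123 + 0.8 × (54 − 123) = 123 + 0.8 × -69 = 67.8 → 68
B = 84 + 0.8 × (64 − 84) = 84 + 0.8 × -20 = 68 → 68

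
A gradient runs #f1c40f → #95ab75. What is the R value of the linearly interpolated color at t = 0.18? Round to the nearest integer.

R₁ = 241 (from #f1c40f), R₂ = 149 (from #95ab75).
R = 241 + 0.18 × (149 − 241) = 224.44 → 224

224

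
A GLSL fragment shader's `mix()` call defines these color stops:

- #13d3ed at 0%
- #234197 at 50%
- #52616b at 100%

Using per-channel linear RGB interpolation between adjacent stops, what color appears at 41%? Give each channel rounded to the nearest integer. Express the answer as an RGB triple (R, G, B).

(32, 91, 166)

41% lies between the 0% and 50% stops, so the local fraction is t = (41 − 0)/(50 − 0) = 41/50 ≈ 0.82.
#13d3ed → (19, 211, 237); #234197 → (35, 65, 151).
R = 19 + 0.82 × (35 − 19) = 32.12 → 32
G = 211 + 0.82 × (65 − 211) = 91.28 → 91
B = 237 + 0.82 × (151 − 237) = 166.48 → 166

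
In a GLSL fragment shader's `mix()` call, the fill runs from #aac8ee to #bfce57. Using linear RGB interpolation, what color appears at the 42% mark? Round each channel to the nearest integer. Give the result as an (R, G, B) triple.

(179, 203, 175)

#aac8ee → (170, 200, 238); #bfce57 → (191, 206, 87).
42% corresponds to t = 0.42.
R = 170 + 0.42 × (191 − 170) = 170 + 0.42 × 21 = 178.82 → 179
G = 200 + 0.42 × (206 − 200) = 200 + 0.42 × 6 = 202.52 → 203
B = 238 + 0.42 × (87 − 238) = 238 + 0.42 × -151 = 174.58 → 175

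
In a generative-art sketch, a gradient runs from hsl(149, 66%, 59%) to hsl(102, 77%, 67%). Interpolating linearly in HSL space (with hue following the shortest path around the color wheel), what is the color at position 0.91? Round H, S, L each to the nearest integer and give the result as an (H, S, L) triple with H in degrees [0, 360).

Hue arc: Δh = 102 − 149 = -47° (|Δh| ≤ 180, already the shorter path).
H = 149 + 0.91 × (-47) = 106.23 → 106°
S = 66 + 0.91 × (77 − 66) = 76.01 → 76%
L = 59 + 0.91 × (67 − 59) = 66.28 → 66%

(106, 76, 66)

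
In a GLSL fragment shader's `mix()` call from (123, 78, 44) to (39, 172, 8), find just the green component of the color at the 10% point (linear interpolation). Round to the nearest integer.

G = 78 + 0.1 × (172 − 78) = 87.4 → 87

87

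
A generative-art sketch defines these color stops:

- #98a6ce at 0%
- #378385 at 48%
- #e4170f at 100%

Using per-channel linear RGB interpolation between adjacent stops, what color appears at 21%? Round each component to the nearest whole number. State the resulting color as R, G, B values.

(110, 151, 174)

21% lies between the 0% and 48% stops, so the local fraction is t = (21 − 0)/(48 − 0) = 21/48 ≈ 0.4375.
#98a6ce → (152, 166, 206); #378385 → (55, 131, 133).
R = 152 + 0.4375 × (55 − 152) = 109.562 → 110
G = 166 + 0.4375 × (131 − 166) = 150.688 → 151
B = 206 + 0.4375 × (133 − 206) = 174.062 → 174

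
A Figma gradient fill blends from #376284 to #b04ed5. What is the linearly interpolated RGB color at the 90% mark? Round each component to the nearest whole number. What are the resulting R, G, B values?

(164, 80, 205)

#376284 → (55, 98, 132); #b04ed5 → (176, 78, 213).
90% corresponds to t = 0.9.
R = 55 + 0.9 × (176 − 55) = 55 + 0.9 × 121 = 163.9 → 164
G = 98 + 0.9 × (78 − 98) = 98 + 0.9 × -20 = 80 → 80
B = 132 + 0.9 × (213 − 132) = 132 + 0.9 × 81 = 204.9 → 205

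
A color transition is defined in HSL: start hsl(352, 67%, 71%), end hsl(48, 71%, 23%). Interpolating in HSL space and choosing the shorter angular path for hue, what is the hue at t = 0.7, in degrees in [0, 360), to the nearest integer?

31

Hue: 48 − 352 = -304°, but |-304| > 180 so the shorter arc goes the other way: Δh = -304 + 360 = 56°.
H = 352 + 0.7 × (56) = 391.2 → 391 → 391 mod 360 = 31°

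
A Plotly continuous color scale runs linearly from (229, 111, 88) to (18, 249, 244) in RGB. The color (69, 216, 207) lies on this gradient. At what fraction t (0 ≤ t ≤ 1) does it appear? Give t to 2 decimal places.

Invert the lerp on the R channel (largest span, 211): t = (69 − 229) / (18 − 229) = -160/-211 = 0.75829.
Check on G: (216 − 111)/(249 − 111) = 0.7609 ✓

0.76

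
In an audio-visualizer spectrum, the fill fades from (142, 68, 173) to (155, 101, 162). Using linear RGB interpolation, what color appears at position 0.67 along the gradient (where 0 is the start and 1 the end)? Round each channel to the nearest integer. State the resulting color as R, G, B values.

R = 142 + 0.67 × (155 − 142) = 142 + 0.67 × 13 = 150.71 → 151
G = 68 + 0.67 × (101 − 68) = 68 + 0.67 × 33 = 90.11 → 90
B = 173 + 0.67 × (162 − 173) = 173 + 0.67 × -11 = 165.63 → 166

(151, 90, 166)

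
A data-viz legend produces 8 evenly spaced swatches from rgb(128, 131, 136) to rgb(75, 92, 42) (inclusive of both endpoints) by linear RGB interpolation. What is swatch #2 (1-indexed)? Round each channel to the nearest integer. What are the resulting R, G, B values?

With 8 swatches and endpoints inclusive, swatch 2 sits at t = (2 − 1)/(8 − 1) = 1/7 ≈ 0.1429.
R = 128 + 0.1429 × (75 − 128) = 120.426 → 120
G = 131 + 0.1429 × (92 − 131) = 125.427 → 125
B = 136 + 0.1429 × (42 − 136) = 122.567 → 123

(120, 125, 123)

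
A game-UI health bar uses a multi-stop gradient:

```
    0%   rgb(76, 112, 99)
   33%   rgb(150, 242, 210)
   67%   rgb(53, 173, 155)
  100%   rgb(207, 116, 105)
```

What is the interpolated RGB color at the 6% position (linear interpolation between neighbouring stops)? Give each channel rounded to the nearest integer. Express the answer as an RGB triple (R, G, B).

(89, 136, 119)

6% lies between the 0% and 33% stops, so the local fraction is t = (6 − 0)/(33 − 0) = 6/33 ≈ 0.1818.
R = 76 + 0.1818 × (150 − 76) = 89.453 → 89
G = 112 + 0.1818 × (242 − 112) = 135.634 → 136
B = 99 + 0.1818 × (210 − 99) = 119.18 → 119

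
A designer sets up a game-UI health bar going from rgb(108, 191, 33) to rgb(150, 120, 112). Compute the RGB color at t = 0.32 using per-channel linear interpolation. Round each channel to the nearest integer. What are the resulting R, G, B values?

(121, 168, 58)

R = 108 + 0.32 × (150 − 108) = 108 + 0.32 × 42 = 121.44 → 121
G = 191 + 0.32 × (120 − 191) = 191 + 0.32 × -71 = 168.28 → 168
B = 33 + 0.32 × (112 − 33) = 33 + 0.32 × 79 = 58.28 → 58
So the blended color is (121, 168, 58), about #79a83a.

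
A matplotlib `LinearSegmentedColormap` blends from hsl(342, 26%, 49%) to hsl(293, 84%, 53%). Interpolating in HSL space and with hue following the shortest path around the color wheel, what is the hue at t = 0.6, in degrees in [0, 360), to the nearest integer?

Hue arc: Δh = 293 − 342 = -49° (|Δh| ≤ 180, already the shorter path).
H = 342 + 0.6 × (-49) = 312.6 → 313°

313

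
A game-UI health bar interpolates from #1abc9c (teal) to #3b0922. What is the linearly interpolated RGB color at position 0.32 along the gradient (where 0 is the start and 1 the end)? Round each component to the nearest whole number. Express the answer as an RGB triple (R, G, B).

#1abc9c → (26, 188, 156); #3b0922 → (59, 9, 34).
R = 26 + 0.32 × (59 − 26) = 26 + 0.32 × 33 = 36.56 → 37
G = 188 + 0.32 × (9 − 188) = 188 + 0.32 × -179 = 130.72 → 131
B = 156 + 0.32 × (34 − 156) = 156 + 0.32 × -122 = 116.96 → 117
So the blended color is (37, 131, 117), about #258375.

(37, 131, 117)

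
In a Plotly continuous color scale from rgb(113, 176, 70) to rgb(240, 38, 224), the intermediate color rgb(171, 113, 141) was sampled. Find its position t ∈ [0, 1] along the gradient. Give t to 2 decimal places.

0.46

Invert the lerp on the B channel (largest span, 154): t = (141 − 70) / (224 − 70) = 71/154 = 0.46104.
Check on R: (171 − 113)/(240 − 113) = 0.4567 ✓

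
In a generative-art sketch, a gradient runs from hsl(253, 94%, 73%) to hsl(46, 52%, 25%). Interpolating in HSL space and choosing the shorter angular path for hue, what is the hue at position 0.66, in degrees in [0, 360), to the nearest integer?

354

Hue: 46 − 253 = -207°, but |-207| > 180 so the shorter arc goes the other way: Δh = -207 + 360 = 153°.
H = 253 + 0.66 × (153) = 353.98 → 354°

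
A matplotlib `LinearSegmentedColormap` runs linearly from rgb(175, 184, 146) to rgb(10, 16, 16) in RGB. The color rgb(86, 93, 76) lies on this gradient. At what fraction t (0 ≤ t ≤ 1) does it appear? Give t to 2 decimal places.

Invert the lerp on the G channel (largest span, 168): t = (93 − 184) / (16 − 184) = -91/-168 = 0.54167.
Check on R: (86 − 175)/(10 − 175) = 0.5394 ✓

0.54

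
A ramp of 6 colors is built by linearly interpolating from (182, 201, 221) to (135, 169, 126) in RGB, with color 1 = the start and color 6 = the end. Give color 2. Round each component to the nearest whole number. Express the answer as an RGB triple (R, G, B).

(173, 195, 202)

With 6 swatches and endpoints inclusive, swatch 2 sits at t = (2 − 1)/(6 − 1) = 1/5 ≈ 0.2.
R = 182 + 0.2 × (135 − 182) = 172.6 → 173
G = 201 + 0.2 × (169 − 201) = 194.6 → 195
B = 221 + 0.2 × (126 − 221) = 202 → 202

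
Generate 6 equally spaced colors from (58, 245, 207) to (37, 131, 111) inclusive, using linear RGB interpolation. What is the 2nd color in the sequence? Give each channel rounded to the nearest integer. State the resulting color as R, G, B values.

(54, 222, 188)

With 6 swatches and endpoints inclusive, swatch 2 sits at t = (2 − 1)/(6 − 1) = 1/5 ≈ 0.2.
R = 58 + 0.2 × (37 − 58) = 53.8 → 54
G = 245 + 0.2 × (131 − 245) = 222.2 → 222
B = 207 + 0.2 × (111 − 207) = 187.8 → 188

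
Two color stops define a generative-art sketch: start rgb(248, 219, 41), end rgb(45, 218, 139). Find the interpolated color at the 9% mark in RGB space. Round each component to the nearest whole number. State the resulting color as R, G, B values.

(230, 219, 50)

9% corresponds to t = 0.09.
R = 248 + 0.09 × (45 − 248) = 248 + 0.09 × -203 = 229.73 → 230
G = 219 + 0.09 × (218 − 219) = 219 + 0.09 × -1 = 218.91 → 219
B = 41 + 0.09 × (139 − 41) = 41 + 0.09 × 98 = 49.82 → 50
So the blended color is (230, 219, 50), about #e6db32.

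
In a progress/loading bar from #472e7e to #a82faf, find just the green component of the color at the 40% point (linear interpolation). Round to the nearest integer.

46

G₁ = 46 (from #472e7e), G₂ = 47 (from #a82faf).
G = 46 + 0.4 × (47 − 46) = 46.4 → 46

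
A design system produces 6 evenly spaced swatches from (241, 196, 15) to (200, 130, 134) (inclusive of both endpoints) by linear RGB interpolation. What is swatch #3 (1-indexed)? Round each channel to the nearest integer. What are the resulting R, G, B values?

(225, 170, 63)

With 6 swatches and endpoints inclusive, swatch 3 sits at t = (3 − 1)/(6 − 1) = 2/5 ≈ 0.4.
R = 241 + 0.4 × (200 − 241) = 224.6 → 225
G = 196 + 0.4 × (130 − 196) = 169.6 → 170
B = 15 + 0.4 × (134 − 15) = 62.6 → 63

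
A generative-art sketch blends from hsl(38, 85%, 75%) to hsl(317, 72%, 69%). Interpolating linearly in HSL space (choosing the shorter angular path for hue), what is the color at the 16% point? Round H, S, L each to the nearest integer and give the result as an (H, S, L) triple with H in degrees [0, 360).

Hue: 317 − 38 = 279°, but |279| > 180 so the shorter arc goes the other way: Δh = 279 − 360 = -81°.
H = 38 + 0.16 × (-81) = 25.04 → 25°
S = 85 + 0.16 × (72 − 85) = 82.92 → 83%
L = 75 + 0.16 × (69 − 75) = 74.04 → 74%

(25, 83, 74)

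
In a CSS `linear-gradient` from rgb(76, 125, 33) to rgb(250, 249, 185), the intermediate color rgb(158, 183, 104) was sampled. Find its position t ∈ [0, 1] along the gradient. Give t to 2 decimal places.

0.47

Invert the lerp on the R channel (largest span, 174): t = (158 − 76) / (250 − 76) = 82/174 = 0.47126.
Check on G: (183 − 125)/(249 − 125) = 0.4677 ✓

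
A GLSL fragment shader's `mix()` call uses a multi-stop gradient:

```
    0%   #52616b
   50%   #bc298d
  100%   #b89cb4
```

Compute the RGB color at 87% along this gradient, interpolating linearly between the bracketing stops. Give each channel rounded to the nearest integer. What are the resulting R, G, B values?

(185, 126, 170)

87% lies between the 50% and 100% stops, so the local fraction is t = (87 − 50)/(100 − 50) = 37/50 ≈ 0.74.
#bc298d → (188, 41, 141); #b89cb4 → (184, 156, 180).
R = 188 + 0.74 × (184 − 188) = 185.04 → 185
G = 41 + 0.74 × (156 − 41) = 126.1 → 126
B = 141 + 0.74 × (180 − 141) = 169.86 → 170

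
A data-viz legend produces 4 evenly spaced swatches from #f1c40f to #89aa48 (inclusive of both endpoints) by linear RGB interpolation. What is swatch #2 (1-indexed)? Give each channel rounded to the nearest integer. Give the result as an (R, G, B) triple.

With 4 swatches and endpoints inclusive, swatch 2 sits at t = (2 − 1)/(4 − 1) = 1/3 ≈ 0.3333.
#f1c40f → (241, 196, 15); #89aa48 → (137, 170, 72).
R = 241 + 0.3333 × (137 − 241) = 206.337 → 206
G = 196 + 0.3333 × (170 − 196) = 187.334 → 187
B = 15 + 0.3333 × (72 − 15) = 33.998 → 34

(206, 187, 34)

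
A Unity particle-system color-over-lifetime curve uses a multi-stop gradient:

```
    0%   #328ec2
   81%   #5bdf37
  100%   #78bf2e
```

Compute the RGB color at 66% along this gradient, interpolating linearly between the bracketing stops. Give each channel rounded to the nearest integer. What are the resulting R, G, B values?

66% lies between the 0% and 81% stops, so the local fraction is t = (66 − 0)/(81 − 0) = 66/81 ≈ 0.8148.
#328ec2 → (50, 142, 194); #5bdf37 → (91, 223, 55).
R = 50 + 0.8148 × (91 − 50) = 83.407 → 83
G = 142 + 0.8148 × (223 − 142) = 207.999 → 208
B = 194 + 0.8148 × (55 − 194) = 80.743 → 81

(83, 208, 81)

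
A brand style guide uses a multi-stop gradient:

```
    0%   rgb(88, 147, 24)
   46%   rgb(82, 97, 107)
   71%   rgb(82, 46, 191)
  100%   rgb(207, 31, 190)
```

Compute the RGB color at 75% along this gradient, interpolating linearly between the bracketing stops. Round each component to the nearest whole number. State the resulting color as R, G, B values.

(99, 44, 191)

75% lies between the 71% and 100% stops, so the local fraction is t = (75 − 71)/(100 − 71) = 4/29 ≈ 0.1379.
R = 82 + 0.1379 × (207 − 82) = 99.237 → 99
G = 46 + 0.1379 × (31 − 46) = 43.931 → 44
B = 191 + 0.1379 × (190 − 191) = 190.862 → 191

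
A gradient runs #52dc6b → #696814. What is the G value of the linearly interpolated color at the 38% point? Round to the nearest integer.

176

G₁ = 220 (from #52dc6b), G₂ = 104 (from #696814).
G = 220 + 0.38 × (104 − 220) = 175.92 → 176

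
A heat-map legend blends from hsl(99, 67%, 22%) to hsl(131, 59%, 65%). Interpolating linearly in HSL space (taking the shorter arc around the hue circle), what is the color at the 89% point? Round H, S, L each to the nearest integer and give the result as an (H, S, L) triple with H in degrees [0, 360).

(127, 60, 60)

Hue arc: Δh = 131 − 99 = 32° (|Δh| ≤ 180, already the shorter path).
H = 99 + 0.89 × (32) = 127.48 → 127°
S = 67 + 0.89 × (59 − 67) = 59.88 → 60%
L = 22 + 0.89 × (65 − 22) = 60.27 → 60%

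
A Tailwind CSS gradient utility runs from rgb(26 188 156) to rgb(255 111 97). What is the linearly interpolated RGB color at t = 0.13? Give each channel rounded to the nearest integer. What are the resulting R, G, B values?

(56, 178, 148)

R = 26 + 0.13 × (255 − 26) = 26 + 0.13 × 229 = 55.77 → 56
G = 188 + 0.13 × (111 − 188) = 188 + 0.13 × -77 = 177.99 → 178
B = 156 + 0.13 × (97 − 156) = 156 + 0.13 × -59 = 148.33 → 148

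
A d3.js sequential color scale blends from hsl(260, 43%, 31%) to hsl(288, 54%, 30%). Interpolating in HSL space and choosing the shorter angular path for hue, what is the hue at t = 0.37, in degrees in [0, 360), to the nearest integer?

Hue arc: Δh = 288 − 260 = 28° (|Δh| ≤ 180, already the shorter path).
H = 260 + 0.37 × (28) = 270.36 → 270°

270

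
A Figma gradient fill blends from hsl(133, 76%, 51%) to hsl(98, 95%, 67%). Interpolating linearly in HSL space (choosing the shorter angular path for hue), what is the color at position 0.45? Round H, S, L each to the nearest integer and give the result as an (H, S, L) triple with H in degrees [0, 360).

Hue arc: Δh = 98 − 133 = -35° (|Δh| ≤ 180, already the shorter path).
H = 133 + 0.45 × (-35) = 117.25 → 117°
S = 76 + 0.45 × (95 − 76) = 84.55 → 85%
L = 51 + 0.45 × (67 − 51) = 58.2 → 58%

(117, 85, 58)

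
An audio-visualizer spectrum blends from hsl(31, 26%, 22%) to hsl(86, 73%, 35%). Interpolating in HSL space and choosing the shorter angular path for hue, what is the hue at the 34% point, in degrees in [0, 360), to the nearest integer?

Hue arc: Δh = 86 − 31 = 55° (|Δh| ≤ 180, already the shorter path).
H = 31 + 0.34 × (55) = 49.7 → 50°

50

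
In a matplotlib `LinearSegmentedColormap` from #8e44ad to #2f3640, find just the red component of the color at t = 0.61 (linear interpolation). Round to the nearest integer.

84

R₁ = 142 (from #8e44ad), R₂ = 47 (from #2f3640).
R = 142 + 0.61 × (47 − 142) = 84.05 → 84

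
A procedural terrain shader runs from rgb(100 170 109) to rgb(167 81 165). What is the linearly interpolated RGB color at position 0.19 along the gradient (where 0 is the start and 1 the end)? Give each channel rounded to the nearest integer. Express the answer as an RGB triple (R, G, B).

R = 100 + 0.19 × (167 − 100) = 100 + 0.19 × 67 = 112.73 → 113
G = 170 + 0.19 × (81 − 170) = 170 + 0.19 × -89 = 153.09 → 153
B = 109 + 0.19 × (165 − 109) = 109 + 0.19 × 56 = 119.64 → 120
So the blended color is (113, 153, 120), about #719978.

(113, 153, 120)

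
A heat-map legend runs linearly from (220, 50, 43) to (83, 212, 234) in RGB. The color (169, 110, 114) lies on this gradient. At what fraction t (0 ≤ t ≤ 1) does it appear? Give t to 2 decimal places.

Invert the lerp on the B channel (largest span, 191): t = (114 − 43) / (234 − 43) = 71/191 = 0.37173.
Check on R: (169 − 220)/(83 − 220) = 0.3723 ✓

0.37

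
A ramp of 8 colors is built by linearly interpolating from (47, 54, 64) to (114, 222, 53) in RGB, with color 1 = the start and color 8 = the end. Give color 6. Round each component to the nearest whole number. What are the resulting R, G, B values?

With 8 swatches and endpoints inclusive, swatch 6 sits at t = (6 − 1)/(8 − 1) = 5/7 ≈ 0.7143.
R = 47 + 0.7143 × (114 − 47) = 94.858 → 95
G = 54 + 0.7143 × (222 − 54) = 174.002 → 174
B = 64 + 0.7143 × (53 − 64) = 56.143 → 56

(95, 174, 56)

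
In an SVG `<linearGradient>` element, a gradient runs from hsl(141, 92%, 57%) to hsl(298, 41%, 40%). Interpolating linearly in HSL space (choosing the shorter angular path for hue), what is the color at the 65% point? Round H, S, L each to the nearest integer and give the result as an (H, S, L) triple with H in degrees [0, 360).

Hue arc: Δh = 298 − 141 = 157° (|Δh| ≤ 180, already the shorter path).
H = 141 + 0.65 × (157) = 243.05 → 243°
S = 92 + 0.65 × (41 − 92) = 58.85 → 59%
L = 57 + 0.65 × (40 − 57) = 45.95 → 46%

(243, 59, 46)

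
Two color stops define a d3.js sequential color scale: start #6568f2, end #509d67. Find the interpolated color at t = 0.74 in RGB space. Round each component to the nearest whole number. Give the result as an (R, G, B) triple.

#6568f2 → (101, 104, 242); #509d67 → (80, 157, 103).
R = 101 + 0.74 × (80 − 101) = 101 + 0.74 × -21 = 85.46 → 85
G = 104 + 0.74 × (157 − 104) = 104 + 0.74 × 53 = 143.22 → 143
B = 242 + 0.74 × (103 − 242) = 242 + 0.74 × -139 = 139.14 → 139
So the blended color is (85, 143, 139), about #558f8b.

(85, 143, 139)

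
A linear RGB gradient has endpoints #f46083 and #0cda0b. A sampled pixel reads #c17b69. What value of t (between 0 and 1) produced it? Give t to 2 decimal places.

Invert the lerp on the R channel (largest span, 232): t = (193 − 244) / (12 − 244) = -51/-232 = 0.21983.
Check on G: (123 − 96)/(218 − 96) = 0.2213 ✓

0.22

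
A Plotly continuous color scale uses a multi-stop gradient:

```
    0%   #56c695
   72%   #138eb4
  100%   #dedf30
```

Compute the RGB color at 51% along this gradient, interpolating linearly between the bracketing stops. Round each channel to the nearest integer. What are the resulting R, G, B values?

51% lies between the 0% and 72% stops, so the local fraction is t = (51 − 0)/(72 − 0) = 51/72 ≈ 0.7083.
#56c695 → (86, 198, 149); #138eb4 → (19, 142, 180).
R = 86 + 0.7083 × (19 − 86) = 38.544 → 39
G = 198 + 0.7083 × (142 − 198) = 158.335 → 158
B = 149 + 0.7083 × (180 − 149) = 170.957 → 171

(39, 158, 171)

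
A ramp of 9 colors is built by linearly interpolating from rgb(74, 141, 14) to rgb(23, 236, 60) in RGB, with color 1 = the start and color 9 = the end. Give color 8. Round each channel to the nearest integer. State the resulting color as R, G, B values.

With 9 swatches and endpoints inclusive, swatch 8 sits at t = (8 − 1)/(9 − 1) = 7/8 ≈ 0.875.
R = 74 + 0.875 × (23 − 74) = 29.375 → 29
G = 141 + 0.875 × (236 − 141) = 224.125 → 224
B = 14 + 0.875 × (60 − 14) = 54.25 → 54

(29, 224, 54)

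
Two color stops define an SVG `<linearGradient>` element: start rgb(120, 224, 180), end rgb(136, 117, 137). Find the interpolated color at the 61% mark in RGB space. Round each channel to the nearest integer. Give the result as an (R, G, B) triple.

61% corresponds to t = 0.61.
R = 120 + 0.61 × (136 − 120) = 120 + 0.61 × 16 = 129.76 → 130
G = 224 + 0.61 × (117 − 224) = 224 + 0.61 × -107 = 158.73 → 159
B = 180 + 0.61 × (137 − 180) = 180 + 0.61 × -43 = 153.77 → 154
So the blended color is (130, 159, 154), about #829f9a.

(130, 159, 154)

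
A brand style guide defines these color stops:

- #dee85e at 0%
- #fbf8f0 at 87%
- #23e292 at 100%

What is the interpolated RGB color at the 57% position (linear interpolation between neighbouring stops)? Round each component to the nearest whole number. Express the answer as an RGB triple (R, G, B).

(241, 242, 190)

57% lies between the 0% and 87% stops, so the local fraction is t = (57 − 0)/(87 − 0) = 57/87 ≈ 0.6552.
#dee85e → (222, 232, 94); #fbf8f0 → (251, 248, 240).
R = 222 + 0.6552 × (251 − 222) = 241.001 → 241
G = 232 + 0.6552 × (248 − 232) = 242.483 → 242
B = 94 + 0.6552 × (240 − 94) = 189.659 → 190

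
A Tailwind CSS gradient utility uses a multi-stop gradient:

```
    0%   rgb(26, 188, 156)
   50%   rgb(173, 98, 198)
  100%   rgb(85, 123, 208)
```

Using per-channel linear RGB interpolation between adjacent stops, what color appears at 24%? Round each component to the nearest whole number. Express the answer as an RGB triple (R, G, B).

(97, 145, 176)

24% lies between the 0% and 50% stops, so the local fraction is t = (24 − 0)/(50 − 0) = 24/50 ≈ 0.48.
R = 26 + 0.48 × (173 − 26) = 96.56 → 97
G = 188 + 0.48 × (98 − 188) = 144.8 → 145
B = 156 + 0.48 × (198 − 156) = 176.16 → 176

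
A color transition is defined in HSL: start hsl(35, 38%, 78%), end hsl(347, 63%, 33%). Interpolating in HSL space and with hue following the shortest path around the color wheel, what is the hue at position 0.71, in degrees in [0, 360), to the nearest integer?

Hue: 347 − 35 = 312°, but |312| > 180 so the shorter arc goes the other way: Δh = 312 − 360 = -48°.
H = 35 + 0.71 × (-48) = 0.92 → 1°

1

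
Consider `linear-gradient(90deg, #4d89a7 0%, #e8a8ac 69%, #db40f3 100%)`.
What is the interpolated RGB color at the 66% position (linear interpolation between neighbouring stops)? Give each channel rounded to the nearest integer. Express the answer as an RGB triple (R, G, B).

(225, 167, 172)

66% lies between the 0% and 69% stops, so the local fraction is t = (66 − 0)/(69 − 0) = 66/69 ≈ 0.9565.
#4d89a7 → (77, 137, 167); #e8a8ac → (232, 168, 172).
R = 77 + 0.9565 × (232 − 77) = 225.257 → 225
G = 137 + 0.9565 × (168 − 137) = 166.651 → 167
B = 167 + 0.9565 × (172 − 167) = 171.782 → 172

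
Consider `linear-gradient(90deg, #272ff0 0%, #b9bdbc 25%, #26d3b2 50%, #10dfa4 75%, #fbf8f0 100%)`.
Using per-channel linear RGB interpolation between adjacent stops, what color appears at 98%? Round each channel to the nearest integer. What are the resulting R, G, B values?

(232, 246, 234)

98% lies between the 75% and 100% stops, so the local fraction is t = (98 − 75)/(100 − 75) = 23/25 ≈ 0.92.
#10dfa4 → (16, 223, 164); #fbf8f0 → (251, 248, 240).
R = 16 + 0.92 × (251 − 16) = 232.2 → 232
G = 223 + 0.92 × (248 − 223) = 246 → 246
B = 164 + 0.92 × (240 − 164) = 233.92 → 234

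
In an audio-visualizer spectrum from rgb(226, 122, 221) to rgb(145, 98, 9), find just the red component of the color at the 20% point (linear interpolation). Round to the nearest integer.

R = 226 + 0.2 × (145 − 226) = 209.8 → 210

210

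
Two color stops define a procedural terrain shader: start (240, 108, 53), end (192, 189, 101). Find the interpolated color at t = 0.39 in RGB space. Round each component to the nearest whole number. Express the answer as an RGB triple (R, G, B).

(221, 140, 72)

R = 240 + 0.39 × (192 − 240) = 240 + 0.39 × -48 = 221.28 → 221
G = 108 + 0.39 × (189 − 108) = 108 + 0.39 × 81 = 139.59 → 140
B = 53 + 0.39 × (101 − 53) = 53 + 0.39 × 48 = 71.72 → 72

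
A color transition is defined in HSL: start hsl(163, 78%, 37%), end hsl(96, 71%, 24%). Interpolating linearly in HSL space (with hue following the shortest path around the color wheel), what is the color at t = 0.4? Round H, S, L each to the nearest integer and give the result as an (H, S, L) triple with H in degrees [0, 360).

(136, 75, 32)

Hue arc: Δh = 96 − 163 = -67° (|Δh| ≤ 180, already the shorter path).
H = 163 + 0.4 × (-67) = 136.2 → 136°
S = 78 + 0.4 × (71 − 78) = 75.2 → 75%
L = 37 + 0.4 × (24 − 37) = 31.8 → 32%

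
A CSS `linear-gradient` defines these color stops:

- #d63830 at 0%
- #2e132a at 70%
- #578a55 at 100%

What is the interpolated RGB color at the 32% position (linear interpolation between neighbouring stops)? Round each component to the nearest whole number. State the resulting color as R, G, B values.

(137, 39, 45)

32% lies between the 0% and 70% stops, so the local fraction is t = (32 − 0)/(70 − 0) = 32/70 ≈ 0.4571.
#d63830 → (214, 56, 48); #2e132a → (46, 19, 42).
R = 214 + 0.4571 × (46 − 214) = 137.207 → 137
G = 56 + 0.4571 × (19 − 56) = 39.087 → 39
B = 48 + 0.4571 × (42 − 48) = 45.257 → 45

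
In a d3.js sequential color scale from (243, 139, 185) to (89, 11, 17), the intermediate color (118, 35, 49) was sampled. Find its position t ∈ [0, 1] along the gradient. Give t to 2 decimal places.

Invert the lerp on the B channel (largest span, 168): t = (49 − 185) / (17 − 185) = -136/-168 = 0.80952.
Check on R: (118 − 243)/(89 − 243) = 0.8117 ✓

0.81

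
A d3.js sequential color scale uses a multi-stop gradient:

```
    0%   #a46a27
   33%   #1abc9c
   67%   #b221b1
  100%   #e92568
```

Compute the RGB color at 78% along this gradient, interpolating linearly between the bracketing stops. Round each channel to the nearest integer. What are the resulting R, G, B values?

(196, 34, 153)

78% lies between the 67% and 100% stops, so the local fraction is t = (78 − 67)/(100 − 67) = 11/33 ≈ 0.3333.
#b221b1 → (178, 33, 177); #e92568 → (233, 37, 104).
R = 178 + 0.3333 × (233 − 178) = 196.332 → 196
G = 33 + 0.3333 × (37 − 33) = 34.333 → 34
B = 177 + 0.3333 × (104 − 177) = 152.669 → 153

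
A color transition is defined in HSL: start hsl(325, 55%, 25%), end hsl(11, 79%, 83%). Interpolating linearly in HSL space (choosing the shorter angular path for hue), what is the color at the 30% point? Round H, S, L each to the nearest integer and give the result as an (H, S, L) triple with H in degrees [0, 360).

Hue: 11 − 325 = -314°, but |-314| > 180 so the shorter arc goes the other way: Δh = -314 + 360 = 46°.
H = 325 + 0.3 × (46) = 338.8 → 339°
S = 55 + 0.3 × (79 − 55) = 62.2 → 62%
L = 25 + 0.3 × (83 − 25) = 42.4 → 42%

(339, 62, 42)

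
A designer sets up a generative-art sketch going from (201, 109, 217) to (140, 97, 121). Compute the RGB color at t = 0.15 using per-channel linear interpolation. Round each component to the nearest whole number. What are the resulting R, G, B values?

(192, 107, 203)

R = 201 + 0.15 × (140 − 201) = 201 + 0.15 × -61 = 191.85 → 192
G = 109 + 0.15 × (97 − 109) = 109 + 0.15 × -12 = 107.2 → 107
B = 217 + 0.15 × (121 − 217) = 217 + 0.15 × -96 = 202.6 → 203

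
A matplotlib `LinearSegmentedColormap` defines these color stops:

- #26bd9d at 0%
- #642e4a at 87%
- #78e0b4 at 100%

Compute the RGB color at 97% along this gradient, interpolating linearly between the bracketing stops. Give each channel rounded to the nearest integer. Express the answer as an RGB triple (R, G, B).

(115, 183, 156)

97% lies between the 87% and 100% stops, so the local fraction is t = (97 − 87)/(100 − 87) = 10/13 ≈ 0.7692.
#642e4a → (100, 46, 74); #78e0b4 → (120, 224, 180).
R = 100 + 0.7692 × (120 − 100) = 115.384 → 115
G = 46 + 0.7692 × (224 − 46) = 182.918 → 183
B = 74 + 0.7692 × (180 − 74) = 155.535 → 156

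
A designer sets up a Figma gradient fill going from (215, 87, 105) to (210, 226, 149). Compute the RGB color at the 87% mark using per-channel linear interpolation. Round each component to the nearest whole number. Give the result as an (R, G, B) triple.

(211, 208, 143)

87% corresponds to t = 0.87.
R = 215 + 0.87 × (210 − 215) = 215 + 0.87 × -5 = 210.65 → 211
G = 87 + 0.87 × (226 − 87) = 87 + 0.87 × 139 = 207.93 → 208
B = 105 + 0.87 × (149 − 105) = 105 + 0.87 × 44 = 143.28 → 143
So the blended color is (211, 208, 143), about #d3d08f.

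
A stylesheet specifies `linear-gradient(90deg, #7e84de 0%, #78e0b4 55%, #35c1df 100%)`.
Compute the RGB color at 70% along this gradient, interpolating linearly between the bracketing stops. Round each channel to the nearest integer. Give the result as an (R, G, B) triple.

70% lies between the 55% and 100% stops, so the local fraction is t = (70 − 55)/(100 − 55) = 15/45 ≈ 0.3333.
#78e0b4 → (120, 224, 180); #35c1df → (53, 193, 223).
R = 120 + 0.3333 × (53 − 120) = 97.669 → 98
G = 224 + 0.3333 × (193 − 224) = 213.668 → 214
B = 180 + 0.3333 × (223 − 180) = 194.332 → 194

(98, 214, 194)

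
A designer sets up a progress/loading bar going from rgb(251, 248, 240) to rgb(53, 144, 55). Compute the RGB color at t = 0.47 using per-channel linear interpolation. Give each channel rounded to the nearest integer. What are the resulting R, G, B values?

(158, 199, 153)

R = 251 + 0.47 × (53 − 251) = 251 + 0.47 × -198 = 157.94 → 158
G = 248 + 0.47 × (144 − 248) = 248 + 0.47 × -104 = 199.12 → 199
B = 240 + 0.47 × (55 − 240) = 240 + 0.47 × -185 = 153.05 → 153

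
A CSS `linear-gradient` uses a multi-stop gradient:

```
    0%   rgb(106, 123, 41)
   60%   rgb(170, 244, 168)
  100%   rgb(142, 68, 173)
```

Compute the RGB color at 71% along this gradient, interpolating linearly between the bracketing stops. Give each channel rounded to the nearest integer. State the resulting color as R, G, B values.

71% lies between the 60% and 100% stops, so the local fraction is t = (71 − 60)/(100 − 60) = 11/40 ≈ 0.275.
R = 170 + 0.275 × (142 − 170) = 162.3 → 162
G = 244 + 0.275 × (68 − 244) = 195.6 → 196
B = 168 + 0.275 × (173 − 168) = 169.375 → 169

(162, 196, 169)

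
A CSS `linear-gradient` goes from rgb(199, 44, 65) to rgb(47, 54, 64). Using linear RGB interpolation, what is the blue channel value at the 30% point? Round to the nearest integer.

65

B = 65 + 0.3 × (64 − 65) = 64.7 → 65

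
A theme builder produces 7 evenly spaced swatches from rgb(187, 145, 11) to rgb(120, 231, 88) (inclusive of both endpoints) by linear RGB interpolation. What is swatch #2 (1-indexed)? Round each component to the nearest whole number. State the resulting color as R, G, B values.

With 7 swatches and endpoints inclusive, swatch 2 sits at t = (2 − 1)/(7 − 1) = 1/6 ≈ 0.1667.
R = 187 + 0.1667 × (120 − 187) = 175.831 → 176
G = 145 + 0.1667 × (231 − 145) = 159.336 → 159
B = 11 + 0.1667 × (88 − 11) = 23.836 → 24

(176, 159, 24)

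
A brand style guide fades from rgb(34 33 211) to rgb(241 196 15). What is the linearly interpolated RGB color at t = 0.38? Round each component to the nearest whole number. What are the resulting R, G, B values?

R = 34 + 0.38 × (241 − 34) = 34 + 0.38 × 207 = 112.66 → 113
G = 33 + 0.38 × (196 − 33) = 33 + 0.38 × 163 = 94.94 → 95
B = 211 + 0.38 × (15 − 211) = 211 + 0.38 × -196 = 136.52 → 137

(113, 95, 137)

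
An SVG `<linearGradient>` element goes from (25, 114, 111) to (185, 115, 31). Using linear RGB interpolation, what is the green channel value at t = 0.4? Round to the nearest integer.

G = 114 + 0.4 × (115 − 114) = 114.4 → 114

114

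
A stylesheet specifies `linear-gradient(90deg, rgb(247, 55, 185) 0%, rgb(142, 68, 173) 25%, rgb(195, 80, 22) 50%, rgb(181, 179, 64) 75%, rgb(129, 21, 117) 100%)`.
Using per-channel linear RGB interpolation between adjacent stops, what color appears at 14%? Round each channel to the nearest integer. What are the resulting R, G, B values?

(188, 62, 178)

14% lies between the 0% and 25% stops, so the local fraction is t = (14 − 0)/(25 − 0) = 14/25 ≈ 0.56.
R = 247 + 0.56 × (142 − 247) = 188.2 → 188
G = 55 + 0.56 × (68 − 55) = 62.28 → 62
B = 185 + 0.56 × (173 − 185) = 178.28 → 178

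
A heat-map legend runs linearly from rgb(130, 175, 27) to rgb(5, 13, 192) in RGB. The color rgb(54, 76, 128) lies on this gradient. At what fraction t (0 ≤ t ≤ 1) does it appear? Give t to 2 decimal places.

Invert the lerp on the B channel (largest span, 165): t = (128 − 27) / (192 − 27) = 101/165 = 0.61212.
Check on R: (54 − 130)/(5 − 130) = 0.608 ✓

0.61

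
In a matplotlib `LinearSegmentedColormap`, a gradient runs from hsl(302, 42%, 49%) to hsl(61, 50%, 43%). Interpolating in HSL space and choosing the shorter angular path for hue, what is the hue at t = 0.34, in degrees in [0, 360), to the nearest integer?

342

Hue: 61 − 302 = -241°, but |-241| > 180 so the shorter arc goes the other way: Δh = -241 + 360 = 119°.
H = 302 + 0.34 × (119) = 342.46 → 342°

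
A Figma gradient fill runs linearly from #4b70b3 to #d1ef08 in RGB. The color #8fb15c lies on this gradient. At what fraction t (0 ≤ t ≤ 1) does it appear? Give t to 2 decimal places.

Invert the lerp on the B channel (largest span, 171): t = (92 − 179) / (8 − 179) = -87/-171 = 0.50877.
Check on R: (143 − 75)/(209 − 75) = 0.5075 ✓

0.51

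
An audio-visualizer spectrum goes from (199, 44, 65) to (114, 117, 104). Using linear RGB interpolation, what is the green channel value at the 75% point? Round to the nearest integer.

G = 44 + 0.75 × (117 − 44) = 98.75 → 99

99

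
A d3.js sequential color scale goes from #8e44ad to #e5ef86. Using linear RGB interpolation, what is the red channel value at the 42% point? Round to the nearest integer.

179

R₁ = 142 (from #8e44ad), R₂ = 229 (from #e5ef86).
R = 142 + 0.42 × (229 − 142) = 178.54 → 179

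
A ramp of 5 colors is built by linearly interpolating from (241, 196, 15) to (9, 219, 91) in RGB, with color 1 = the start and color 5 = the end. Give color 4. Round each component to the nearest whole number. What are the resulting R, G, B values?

(67, 213, 72)

With 5 swatches and endpoints inclusive, swatch 4 sits at t = (4 − 1)/(5 − 1) = 3/4 ≈ 0.75.
R = 241 + 0.75 × (9 − 241) = 67 → 67
G = 196 + 0.75 × (219 − 196) = 213.25 → 213
B = 15 + 0.75 × (91 − 15) = 72 → 72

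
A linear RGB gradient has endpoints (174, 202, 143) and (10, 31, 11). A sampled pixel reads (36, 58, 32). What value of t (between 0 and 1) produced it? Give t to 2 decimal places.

Invert the lerp on the G channel (largest span, 171): t = (58 − 202) / (31 − 202) = -144/-171 = 0.84211.
Check on R: (36 − 174)/(10 − 174) = 0.8415 ✓

0.84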